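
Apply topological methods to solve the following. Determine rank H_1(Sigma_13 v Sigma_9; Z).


For a wedge: H_1(A v B) = H_1(A) + H_1(B).
b_1(Sigma_13) = 26, b_1(Sigma_9) = 18.
b_1 = 26 + 18 = 44

44


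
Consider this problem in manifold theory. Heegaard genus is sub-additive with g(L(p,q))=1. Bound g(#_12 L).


Heegaard genus satisfies g(A#B) <= g(A) + g(B).
Each lens space has g = 1.
Upper bound: 12 * 1 = 12

12


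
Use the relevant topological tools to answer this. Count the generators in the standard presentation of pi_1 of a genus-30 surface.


Standard presentation: pi_1(Sigma_g) = <a_1,b_1,...,a_g,b_g | [a_1,b_1]...[a_g,b_g] = 1>.
Number of generators = 2g = 2*30 = 60

60


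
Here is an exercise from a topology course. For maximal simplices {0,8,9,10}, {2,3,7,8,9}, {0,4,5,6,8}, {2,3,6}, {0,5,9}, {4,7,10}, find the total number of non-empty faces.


Each maximal simplex on m vertices has 2^m - 1 nonempty faces.
Take the union (dedupe shared faces).
Total distinct faces = 80

80


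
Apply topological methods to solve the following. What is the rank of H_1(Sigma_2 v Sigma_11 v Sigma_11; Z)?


For a wedge X v Y: reduced H_k(X v Y) = H_k(X) + H_k(Y).
Each Sigma_g contributes b_1 = 2g.
b_1 = 4 + 22 + 22 = 48

48


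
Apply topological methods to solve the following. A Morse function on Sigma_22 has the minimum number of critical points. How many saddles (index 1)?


A perfect Morse function has m_k = b_k.
For Sigma_22: b_0=1, b_1=2g=44, b_2=1.
Saddles m_1 = 2g = 44

44


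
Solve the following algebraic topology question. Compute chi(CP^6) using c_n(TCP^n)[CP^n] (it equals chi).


For any closed oriented manifold, <e(TM),[M]> = chi(M).
chi(CP^6) = 6+1 = 7

7


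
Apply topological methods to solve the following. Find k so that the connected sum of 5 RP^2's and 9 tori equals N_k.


Since a >= 1, the sum is non-orientable; each T^2 can be replaced by RP^2 # RP^2 (since T^2#RP^2 = 3RP^2).
Total crosscaps k = 5 + 2*9 = 23.
Check via chi: chi = 5*1 + 9*0 - (5+9-1)*2 = -21 = 2 - k = -21. Consistent.

23


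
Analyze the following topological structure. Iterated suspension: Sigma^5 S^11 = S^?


Each suspension raises dimension by 1: Sigma S^n = S^{n+1}.
Sigma^5 S^11 = S^{11+5} = S^16

16


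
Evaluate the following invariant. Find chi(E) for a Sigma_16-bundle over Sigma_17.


For a fiber bundle F -> E -> B (with CW structure): chi(E) = chi(B) * chi(F).
chi(Sigma_17) = -32, chi(Sigma_16) = -30.
chi(E) = (-32) * (-30) = 960

960


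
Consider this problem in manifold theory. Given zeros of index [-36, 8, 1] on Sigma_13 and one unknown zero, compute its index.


Poincare-Hopf: sum of indices = chi(M).
chi(Sigma_13) = 2 - 2*13 = -24.
Sum of known indices = -27.
x = chi - (sum known) = -24 - (-27) = 3

3


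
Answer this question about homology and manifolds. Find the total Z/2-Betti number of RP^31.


H^k(RP^31; Z/2) = Z/2 for each 0 <= k <= 31.
Total dimension = 31 + 1 = 32

32


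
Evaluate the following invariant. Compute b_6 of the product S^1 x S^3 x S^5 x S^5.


Each S^d has Poincare polynomial 1 + t^d.
The product S^1 x S^3 x S^5 x S^5 has Poincare polynomial prod(1+t^d_i).
Expanding: b_0=1, b_1=1, b_3=1, b_4=1, b_5=2, b_6=2, b_8=2, b_9=2, b_10=1, b_11=1, b_13=1, b_14=1.
b_6 = 2

2


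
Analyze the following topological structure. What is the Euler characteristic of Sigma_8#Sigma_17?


chi(Sigma_8) = 2 - 2*8 = -14
chi(Sigma_17) = 2 - 2*17 = -32
For surfaces: chi(A#B) = chi(A) + chi(B) - 2.
chi = -14 + -32 - 2 = -48

-48


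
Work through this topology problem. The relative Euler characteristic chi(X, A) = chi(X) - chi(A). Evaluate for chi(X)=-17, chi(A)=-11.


Relative Euler characteristic: chi(X, A) = chi(X) - chi(A).
= -17 - (-11) = -6

-6


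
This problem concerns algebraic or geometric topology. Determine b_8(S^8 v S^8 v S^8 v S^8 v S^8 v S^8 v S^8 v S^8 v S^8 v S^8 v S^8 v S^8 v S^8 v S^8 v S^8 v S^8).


For a wedge of spheres, H_k (k>0) is free on one generator per sphere of dimension k.
Spheres of dimension 8: count = 16.
b_8 = 16

16


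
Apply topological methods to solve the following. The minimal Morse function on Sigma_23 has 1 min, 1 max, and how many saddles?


A perfect Morse function has m_k = b_k.
For Sigma_23: b_0=1, b_1=2g=46, b_2=1.
Saddles m_1 = 2g = 46

46


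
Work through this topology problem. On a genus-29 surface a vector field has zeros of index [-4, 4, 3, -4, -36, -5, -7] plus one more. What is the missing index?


Poincare-Hopf: sum of indices = chi(M).
chi(Sigma_29) = 2 - 2*29 = -56.
Sum of known indices = -49.
x = chi - (sum known) = -56 - (-49) = -7

-7


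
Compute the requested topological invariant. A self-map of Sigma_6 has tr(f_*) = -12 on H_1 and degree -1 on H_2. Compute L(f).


L(f) = tr(f_0*) - tr(f_1*) + tr(f_2*).
= 1 - (-12) + (-1)
= 12

12


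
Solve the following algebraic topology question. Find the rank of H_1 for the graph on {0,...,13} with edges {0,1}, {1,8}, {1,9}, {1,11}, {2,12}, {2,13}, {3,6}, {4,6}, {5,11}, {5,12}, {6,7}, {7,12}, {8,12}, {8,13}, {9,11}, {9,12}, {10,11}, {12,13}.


b_1 = E - V + (number of components).
E = 18, V = 14, components = 1.
b_1 = 18 - 14 + 1 = 5

5


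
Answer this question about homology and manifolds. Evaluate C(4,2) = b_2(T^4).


By the Kunneth formula, b_k(T^n) = C(n,k).
b_2(T^4) = C(4,2).
C(4,2) = 4!/(2!*2!) = 6

6


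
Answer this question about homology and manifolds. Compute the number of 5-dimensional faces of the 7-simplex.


Delta^7 has 7+1 vertices. A 5-face is a choice of 5+1 vertices.
f_5 = C(7+1, 5+1) = C(8,6) = 28

28


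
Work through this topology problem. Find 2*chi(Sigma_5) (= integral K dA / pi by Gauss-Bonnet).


Gauss-Bonnet: integral K dA = 2*pi*chi(M).
chi(Sigma_5) = 2 - 2*5 = -8.
(integral K dA)/pi = 2*chi = 2*(-8) = -16

-16


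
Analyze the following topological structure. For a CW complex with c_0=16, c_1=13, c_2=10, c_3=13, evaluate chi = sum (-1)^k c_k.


chi = sum_k (-1)^k c_k.
= (-1)^0*16 + (-1)^1*13 + (-1)^2*10 + (-1)^3*13
= (16) + (-13) + (10) + (-13)
= 0

0


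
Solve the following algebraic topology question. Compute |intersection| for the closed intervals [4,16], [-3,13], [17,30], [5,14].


Intersection = [max(a_i), min(b_i)] = [17, 13].
Since 17 > 13, the intersection is empty.
Length = 0

0


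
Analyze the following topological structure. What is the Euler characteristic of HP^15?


HP^15 has one cell in each dimension 0, 4, ..., 4*15 (15+1 cells, all even-dim).
chi = 15 + 1 = 16

16


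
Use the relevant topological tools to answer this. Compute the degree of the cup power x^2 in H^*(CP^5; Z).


|x| = 2 in H^*(CP^n).
|x^2| = 2 * |x| = 2 * 2 = 4

4


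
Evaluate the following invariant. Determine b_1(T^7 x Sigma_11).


pi_1(A x B) = pi_1(A) x pi_1(B); rank of abelianization = b_1.
b_1(T^7) = 7, b_1(Sigma_11) = 2*11 = 22.
b_1(product) = 7 + 22 = 29

29


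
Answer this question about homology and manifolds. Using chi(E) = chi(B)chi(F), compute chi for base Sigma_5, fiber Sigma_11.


For a fiber bundle F -> E -> B (with CW structure): chi(E) = chi(B) * chi(F).
chi(Sigma_5) = -8, chi(Sigma_11) = -20.
chi(E) = (-8) * (-20) = 160

160


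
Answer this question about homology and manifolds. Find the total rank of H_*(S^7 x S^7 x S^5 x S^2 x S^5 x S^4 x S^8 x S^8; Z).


Total Betti number is multiplicative under products.
Each S^d (d>=1) has total Betti number 2.
There are 8 sphere factors.
Total = 2^8 = 256

256


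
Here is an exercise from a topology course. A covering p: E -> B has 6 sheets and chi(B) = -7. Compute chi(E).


For a finite covering: chi(E) = (number of sheets) * chi(B).
chi(E) = 6 * (-7) = -42

-42


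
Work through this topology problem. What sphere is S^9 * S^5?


Join of spheres: S^m * S^n = S^{m+n+1}.
dim = 9 + 5 + 1 = 15

15


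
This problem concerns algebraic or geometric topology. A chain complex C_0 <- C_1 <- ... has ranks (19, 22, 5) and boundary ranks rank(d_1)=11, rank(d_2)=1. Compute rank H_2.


rank H_k = rank(ker d_k) - rank(im d_{k+1}).
rank(ker d_2) = rank(C_2) - rank(d_2) = 5 - 1 = 4.
rank(im d_{2+1}) = 0.
rank H_2 = 4 - 0 = 4

4


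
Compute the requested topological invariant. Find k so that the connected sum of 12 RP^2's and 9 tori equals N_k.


Since a >= 1, the sum is non-orientable; each T^2 can be replaced by RP^2 # RP^2 (since T^2#RP^2 = 3RP^2).
Total crosscaps k = 12 + 2*9 = 30.
Check via chi: chi = 12*1 + 9*0 - (12+9-1)*2 = -28 = 2 - k = -28. Consistent.

30


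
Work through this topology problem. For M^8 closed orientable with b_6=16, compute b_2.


Poincare duality for closed orientable n-manifolds: b_k = b_{n-k}.
Here n = 8, so b_2 = b_6 = 16

16


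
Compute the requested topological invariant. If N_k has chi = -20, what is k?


chi = 2 - k for closed non-orientable surfaces with k crosscaps.
-20 = 2 - k
k = 2 - (-20) = 22

22


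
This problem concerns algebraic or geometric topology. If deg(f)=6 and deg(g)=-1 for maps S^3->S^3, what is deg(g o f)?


Degree is multiplicative under composition: deg(g o f) = deg(g) * deg(f).
= -1 * 6 = -6

-6


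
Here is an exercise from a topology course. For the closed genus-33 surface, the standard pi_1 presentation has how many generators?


Standard presentation: pi_1(Sigma_g) = <a_1,b_1,...,a_g,b_g | [a_1,b_1]...[a_g,b_g] = 1>.
Number of generators = 2g = 2*33 = 66

66


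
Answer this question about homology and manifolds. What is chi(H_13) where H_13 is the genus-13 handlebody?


A genus-g handlebody deformation retracts to a wedge of g circles.
chi(vee_g S^1) = 1 - g.
chi(H_13) = 1 - 13 = -12

-12


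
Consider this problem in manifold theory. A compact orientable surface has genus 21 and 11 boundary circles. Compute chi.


For a compact orientable surface with genus g and b boundary components: chi = 2 - 2g - b.
chi = 2 - 2*21 - 11 = 2 - 42 - 11 = -51

-51


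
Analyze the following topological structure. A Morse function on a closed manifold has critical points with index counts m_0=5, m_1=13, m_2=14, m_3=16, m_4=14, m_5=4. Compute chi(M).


Morse theory: chi(M) = sum_k (-1)^k m_k where m_k = #(index-k critical points).
= (5) + (-13) + (14) + (-16) + (14) + (-4) = 0

0


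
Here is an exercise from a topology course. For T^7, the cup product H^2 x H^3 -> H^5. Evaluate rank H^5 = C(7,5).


Cup product: H^p x H^q -> H^{p+q}; here p+q = 2+3 = 5.
rank H^k(T^n) = C(n,k).
C(7,5) = 21

21


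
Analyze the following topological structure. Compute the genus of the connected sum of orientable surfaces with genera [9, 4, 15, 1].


Genus is additive under connected sum of orientable surfaces.
g = 9 + 4 + 15 + 1 = 29

29


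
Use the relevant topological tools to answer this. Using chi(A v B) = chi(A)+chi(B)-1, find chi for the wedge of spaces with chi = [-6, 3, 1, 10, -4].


chi(A v B) = chi(A) + chi(B) - 1 (one point identified).
For 5 spaces: chi = (sum chi_i) - (5 - 1).
sum = 4; chi = 4 - 4 = 0

0


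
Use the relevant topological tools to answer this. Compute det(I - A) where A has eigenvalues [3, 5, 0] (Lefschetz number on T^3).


For a torus self-map: L(f) = det(I - A) where A acts on H_1.
L(f) = (1-3) * (1-5) * (1-0) = -2 * -4 * 1 = 8

8


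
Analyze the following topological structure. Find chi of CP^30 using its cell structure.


CP^30 has one cell in each even dimension 0, 2, ..., 2*30 (30+1 cells total).
All cells are even-dimensional, so chi = number of cells.
chi = 30 + 1 = 31

31


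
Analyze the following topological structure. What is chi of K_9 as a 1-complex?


K_9: V = 9, E = C(9,2) = 36.
chi = V - E = 9 - 36 = -27

-27


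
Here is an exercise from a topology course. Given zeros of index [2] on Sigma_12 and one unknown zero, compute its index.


Poincare-Hopf: sum of indices = chi(M).
chi(Sigma_12) = 2 - 2*12 = -22.
Sum of known indices = 2.
x = chi - (sum known) = -22 - (2) = -24

-24


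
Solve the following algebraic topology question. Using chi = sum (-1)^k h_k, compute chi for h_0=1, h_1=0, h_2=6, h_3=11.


Handles of index k contribute (-1)^k to chi (same as CW cells).
chi = (1) + (0) + (6) + (-11) = -4

-4


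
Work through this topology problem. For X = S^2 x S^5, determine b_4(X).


Each S^d has Poincare polynomial 1 + t^d.
The product S^2 x S^5 has Poincare polynomial prod(1+t^d_i).
Expanding: b_0=1, b_2=1, b_5=1, b_7=1.
b_4 = 0

0


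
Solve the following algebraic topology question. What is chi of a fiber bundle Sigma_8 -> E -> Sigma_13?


For a fiber bundle F -> E -> B (with CW structure): chi(E) = chi(B) * chi(F).
chi(Sigma_13) = -24, chi(Sigma_8) = -14.
chi(E) = (-24) * (-14) = 336

336


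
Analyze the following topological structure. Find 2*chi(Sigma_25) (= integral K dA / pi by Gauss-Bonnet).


Gauss-Bonnet: integral K dA = 2*pi*chi(M).
chi(Sigma_25) = 2 - 2*25 = -48.
(integral K dA)/pi = 2*chi = 2*(-48) = -96

-96


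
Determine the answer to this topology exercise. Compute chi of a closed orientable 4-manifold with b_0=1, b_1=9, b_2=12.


By Poincare duality b_k = b_{4-k}, so full Betti numbers: b_0=1, b_1=9, b_2=12, b_3=9, b_4=1.
chi = sum (-1)^k b_k = -4

-4


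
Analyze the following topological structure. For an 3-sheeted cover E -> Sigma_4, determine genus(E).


For an n-sheeted cover: chi(E) = n * chi(B).
chi(Sigma_4) = 2 - 2*4 = -6.
chi(E) = 3 * (-6) = -18.
genus(E) = (2 - chi(E))/2 = (2 - (-18))/2 = 20/2 = 10

10


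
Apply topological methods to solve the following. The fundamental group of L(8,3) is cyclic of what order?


pi_1(L(p,q)) = Z/pZ for any q coprime to p.
|pi_1(L(8,3))| = 8

8


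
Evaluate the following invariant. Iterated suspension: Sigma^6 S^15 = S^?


Each suspension raises dimension by 1: Sigma S^n = S^{n+1}.
Sigma^6 S^15 = S^{15+6} = S^21

21


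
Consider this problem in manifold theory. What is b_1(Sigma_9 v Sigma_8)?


For a wedge: H_1(A v B) = H_1(A) + H_1(B).
b_1(Sigma_9) = 18, b_1(Sigma_8) = 16.
b_1 = 18 + 16 = 34

34


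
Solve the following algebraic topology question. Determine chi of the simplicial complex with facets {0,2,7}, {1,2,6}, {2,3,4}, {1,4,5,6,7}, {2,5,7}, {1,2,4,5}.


Enumerate all faces; f-vector: f_0=8, f_1=19, f_2=17, f_3=6, f_4=1.
chi = sum (-1)^k f_k = 1

1


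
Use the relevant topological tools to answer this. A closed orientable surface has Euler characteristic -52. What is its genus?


chi = 2 - 2g for closed orientable surfaces.
-52 = 2 - 2g
2g = 2 - (-52) = 54
g = 27

27


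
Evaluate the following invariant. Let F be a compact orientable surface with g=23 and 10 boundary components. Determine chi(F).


For a compact orientable surface with genus g and b boundary components: chi = 2 - 2g - b.
chi = 2 - 2*23 - 10 = 2 - 46 - 10 = -54

-54


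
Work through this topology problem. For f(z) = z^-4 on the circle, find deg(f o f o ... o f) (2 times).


deg(f) = -4. Degree is multiplicative: deg(f^2) = (deg f)^2.
deg(f^2) = (-4)^2 = 16

16


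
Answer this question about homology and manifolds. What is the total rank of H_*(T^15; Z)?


b_k(T^15) = C(15,k), so the sum over k is sum_k C(15,k) = 2^15.
Total = 2^15 = 32768

32768


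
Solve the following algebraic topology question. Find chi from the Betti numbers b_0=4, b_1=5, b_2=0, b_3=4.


chi = sum_k (-1)^k b_k.
= (4) + (-5) + (0) + (-4)
= -5

-5


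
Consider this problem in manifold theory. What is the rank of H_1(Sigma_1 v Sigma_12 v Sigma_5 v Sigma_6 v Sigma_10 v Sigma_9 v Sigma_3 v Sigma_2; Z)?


For a wedge X v Y: reduced H_k(X v Y) = H_k(X) + H_k(Y).
Each Sigma_g contributes b_1 = 2g.
b_1 = 2 + 24 + 10 + 12 + 20 + 18 + 6 + 4 = 96

96


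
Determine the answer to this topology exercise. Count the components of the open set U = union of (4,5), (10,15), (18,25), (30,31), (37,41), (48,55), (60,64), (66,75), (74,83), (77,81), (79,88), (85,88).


Sort and merge overlapping open intervals.
Merged: (4,5), (10,15), (18,25), (30,31), (37,41), (48,55), (60,64), (66,88).
Number of components = 8

8


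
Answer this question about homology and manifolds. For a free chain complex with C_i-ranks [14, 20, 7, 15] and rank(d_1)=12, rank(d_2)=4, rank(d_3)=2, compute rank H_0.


rank H_k = rank(ker d_k) - rank(im d_{k+1}).
rank(ker d_0) = rank(C_0) - rank(d_0) = 14 - 0 = 14.
rank(im d_{0+1}) = 12.
rank H_0 = 14 - 12 = 2

2


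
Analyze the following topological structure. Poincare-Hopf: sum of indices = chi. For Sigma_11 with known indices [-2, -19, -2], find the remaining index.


Poincare-Hopf: sum of indices = chi(M).
chi(Sigma_11) = 2 - 2*11 = -20.
Sum of known indices = -23.
x = chi - (sum known) = -20 - (-23) = 3

3


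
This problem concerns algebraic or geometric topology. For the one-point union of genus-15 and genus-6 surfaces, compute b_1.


For a wedge: H_1(A v B) = H_1(A) + H_1(B).
b_1(Sigma_15) = 30, b_1(Sigma_6) = 12.
b_1 = 30 + 12 = 42

42


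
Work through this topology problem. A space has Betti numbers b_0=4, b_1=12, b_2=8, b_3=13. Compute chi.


chi = sum_k (-1)^k b_k.
= (4) + (-12) + (8) + (-13)
= -13

-13


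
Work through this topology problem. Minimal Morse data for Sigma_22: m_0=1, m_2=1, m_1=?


A perfect Morse function has m_k = b_k.
For Sigma_22: b_0=1, b_1=2g=44, b_2=1.
Saddles m_1 = 2g = 44

44


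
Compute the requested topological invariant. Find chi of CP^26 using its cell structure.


CP^26 has one cell in each even dimension 0, 2, ..., 2*26 (26+1 cells total).
All cells are even-dimensional, so chi = number of cells.
chi = 26 + 1 = 27

27


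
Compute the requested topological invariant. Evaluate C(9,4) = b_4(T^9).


By the Kunneth formula, b_k(T^n) = C(n,k).
b_4(T^9) = C(9,4).
C(9,4) = 9!/(4!*5!) = 126

126


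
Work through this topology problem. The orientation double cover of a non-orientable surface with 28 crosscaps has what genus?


chi(N_28) = 2 - 28 = -26.
Double cover: chi(Sigma_g) = 2 * chi(N_28) = 2*(-26) = -52.
2 - 2g = -52, so g = (2 - (-52))/2 = 54/2 = 27

27


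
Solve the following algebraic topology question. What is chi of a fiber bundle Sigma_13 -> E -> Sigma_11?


For a fiber bundle F -> E -> B (with CW structure): chi(E) = chi(B) * chi(F).
chi(Sigma_11) = -20, chi(Sigma_13) = -24.
chi(E) = (-20) * (-24) = 480

480


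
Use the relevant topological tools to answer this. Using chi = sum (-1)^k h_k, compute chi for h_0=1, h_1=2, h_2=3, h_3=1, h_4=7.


Handles of index k contribute (-1)^k to chi (same as CW cells).
chi = (1) + (-2) + (3) + (-1) + (7) = 8

8


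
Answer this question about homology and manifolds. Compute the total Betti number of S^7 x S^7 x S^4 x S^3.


Total Betti number is multiplicative under products.
Each S^d (d>=1) has total Betti number 2.
There are 4 sphere factors.
Total = 2^4 = 16

16


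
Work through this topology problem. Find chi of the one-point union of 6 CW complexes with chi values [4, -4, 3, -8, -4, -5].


chi(A v B) = chi(A) + chi(B) - 1 (one point identified).
For 6 spaces: chi = (sum chi_i) - (6 - 1).
sum = -14; chi = -14 - 5 = -19

-19


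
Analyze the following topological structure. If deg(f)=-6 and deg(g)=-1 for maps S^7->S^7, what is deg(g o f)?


Degree is multiplicative under composition: deg(g o f) = deg(g) * deg(f).
= -1 * -6 = 6

6


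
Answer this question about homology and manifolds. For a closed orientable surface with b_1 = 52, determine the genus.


For a closed orientable surface: b_1 = 2g.
52 = 2g
g = 52 / 2 = 26

26


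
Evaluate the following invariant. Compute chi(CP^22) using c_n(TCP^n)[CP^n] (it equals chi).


For any closed oriented manifold, <e(TM),[M]> = chi(M).
chi(CP^22) = 22+1 = 23

23


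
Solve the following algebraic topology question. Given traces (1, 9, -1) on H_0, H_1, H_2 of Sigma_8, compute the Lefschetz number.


L(f) = tr(f_0*) - tr(f_1*) + tr(f_2*).
= 1 - (9) + (-1)
= -9

-9


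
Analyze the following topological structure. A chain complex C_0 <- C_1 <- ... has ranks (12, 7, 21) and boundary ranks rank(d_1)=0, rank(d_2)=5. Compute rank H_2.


rank H_k = rank(ker d_k) - rank(im d_{k+1}).
rank(ker d_2) = rank(C_2) - rank(d_2) = 21 - 5 = 16.
rank(im d_{2+1}) = 0.
rank H_2 = 16 - 0 = 16

16


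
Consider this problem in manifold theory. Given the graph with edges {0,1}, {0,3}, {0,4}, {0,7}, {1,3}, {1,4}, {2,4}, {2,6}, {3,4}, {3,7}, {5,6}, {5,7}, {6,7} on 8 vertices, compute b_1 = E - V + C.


b_1 = E - V + (number of components).
E = 13, V = 8, components = 1.
b_1 = 13 - 8 + 1 = 6

6


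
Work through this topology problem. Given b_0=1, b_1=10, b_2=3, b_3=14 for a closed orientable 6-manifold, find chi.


By Poincare duality b_k = b_{6-k}, so full Betti numbers: b_0=1, b_1=10, b_2=3, b_3=14, b_4=3, b_5=10, b_6=1.
chi = sum (-1)^k b_k = -26

-26


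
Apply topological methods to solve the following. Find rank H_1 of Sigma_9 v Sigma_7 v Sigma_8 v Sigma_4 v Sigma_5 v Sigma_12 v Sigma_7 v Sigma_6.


For a wedge X v Y: reduced H_k(X v Y) = H_k(X) + H_k(Y).
Each Sigma_g contributes b_1 = 2g.
b_1 = 18 + 14 + 16 + 8 + 10 + 24 + 14 + 12 = 116

116


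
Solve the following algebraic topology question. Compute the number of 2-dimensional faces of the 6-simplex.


Delta^6 has 6+1 vertices. A 2-face is a choice of 2+1 vertices.
f_2 = C(6+1, 2+1) = C(7,3) = 35

35


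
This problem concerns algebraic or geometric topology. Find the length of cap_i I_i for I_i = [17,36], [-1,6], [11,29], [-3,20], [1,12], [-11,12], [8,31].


Intersection = [max(a_i), min(b_i)] = [17, 6].
Since 17 > 6, the intersection is empty.
Length = 0

0


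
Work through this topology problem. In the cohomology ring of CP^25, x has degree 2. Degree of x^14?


|x| = 2 in H^*(CP^n).
|x^14| = 14 * |x| = 14 * 2 = 28

28


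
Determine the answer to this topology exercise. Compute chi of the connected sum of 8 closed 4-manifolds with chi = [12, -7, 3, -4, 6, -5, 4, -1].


For n-manifolds: chi(A#B) = chi(A) + chi(B) - chi(S^4).
chi(S^4) = 1 + (-1)^4 = 2.
chi(#) = (sum chi_i) - (8-1)*chi(S^4) = 8 - 7*2 = -6

-6


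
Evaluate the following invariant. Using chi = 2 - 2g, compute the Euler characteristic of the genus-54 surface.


For a closed orientable surface of genus g: chi = 2 - 2g.
Here g = 54.
chi = 2 - 2*54 = 2 - 108 = -106

-106


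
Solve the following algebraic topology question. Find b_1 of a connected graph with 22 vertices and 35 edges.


For a connected graph: rank(pi_1) = b_1 = E - V + 1 = 1 - chi.
chi = V - E = 22 - 35 = -13.
rank = 1 - (-13) = 35 - 22 + 1 = 14

14


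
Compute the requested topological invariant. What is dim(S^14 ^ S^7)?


S^m ^ S^n = S^{m+n}.
k = 14 + 7 = 21

21


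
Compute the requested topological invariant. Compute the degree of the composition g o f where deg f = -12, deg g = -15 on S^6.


Degree is multiplicative under composition: deg(g o f) = deg(g) * deg(f).
= -15 * -12 = 180

180


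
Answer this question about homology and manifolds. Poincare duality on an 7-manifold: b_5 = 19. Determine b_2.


Poincare duality for closed orientable n-manifolds: b_k = b_{n-k}.
Here n = 7, so b_2 = b_5 = 19

19


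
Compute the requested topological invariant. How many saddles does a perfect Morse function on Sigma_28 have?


A perfect Morse function has m_k = b_k.
For Sigma_28: b_0=1, b_1=2g=56, b_2=1.
Saddles m_1 = 2g = 56

56


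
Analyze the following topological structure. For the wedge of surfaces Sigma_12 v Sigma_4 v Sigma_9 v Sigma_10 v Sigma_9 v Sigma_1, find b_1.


For a wedge X v Y: reduced H_k(X v Y) = H_k(X) + H_k(Y).
Each Sigma_g contributes b_1 = 2g.
b_1 = 24 + 8 + 18 + 20 + 18 + 2 = 90

90


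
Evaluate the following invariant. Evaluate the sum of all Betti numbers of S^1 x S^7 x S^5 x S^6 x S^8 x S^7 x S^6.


Total Betti number is multiplicative under products.
Each S^d (d>=1) has total Betti number 2.
There are 7 sphere factors.
Total = 2^7 = 128

128


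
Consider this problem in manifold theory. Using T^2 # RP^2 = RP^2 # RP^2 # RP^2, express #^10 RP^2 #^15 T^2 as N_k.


Since a >= 1, the sum is non-orientable; each T^2 can be replaced by RP^2 # RP^2 (since T^2#RP^2 = 3RP^2).
Total crosscaps k = 10 + 2*15 = 40.
Check via chi: chi = 10*1 + 15*0 - (10+15-1)*2 = -38 = 2 - k = -38. Consistent.

40


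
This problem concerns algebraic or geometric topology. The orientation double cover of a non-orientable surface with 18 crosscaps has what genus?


chi(N_18) = 2 - 18 = -16.
Double cover: chi(Sigma_g) = 2 * chi(N_18) = 2*(-16) = -32.
2 - 2g = -32, so g = (2 - (-32))/2 = 34/2 = 17

17


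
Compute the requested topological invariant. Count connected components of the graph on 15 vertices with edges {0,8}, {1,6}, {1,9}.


Run DFS/union-find over 15 vertices.
V = 15, E = 3.
Number of components = 12

12


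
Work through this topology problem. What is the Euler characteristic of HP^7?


HP^7 has one cell in each dimension 0, 4, ..., 4*7 (7+1 cells, all even-dim).
chi = 7 + 1 = 8

8


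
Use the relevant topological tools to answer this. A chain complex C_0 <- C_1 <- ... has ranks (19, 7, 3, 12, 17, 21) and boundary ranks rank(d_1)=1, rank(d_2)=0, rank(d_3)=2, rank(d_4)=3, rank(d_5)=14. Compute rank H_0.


rank H_k = rank(ker d_k) - rank(im d_{k+1}).
rank(ker d_0) = rank(C_0) - rank(d_0) = 19 - 0 = 19.
rank(im d_{0+1}) = 1.
rank H_0 = 19 - 1 = 18

18


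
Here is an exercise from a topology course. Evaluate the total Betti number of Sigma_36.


For Sigma_36: b_0 = 1, b_1 = 2g = 72, b_2 = 1.
Total = 1 + 72 + 1 = 74

74


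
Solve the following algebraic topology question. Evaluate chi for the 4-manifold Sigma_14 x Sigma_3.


chi(Sigma_14) = 2 - 2*14 = -26
chi(Sigma_3) = 2 - 2*3 = -4
chi(product) = (-26) * (-4) = 104

104


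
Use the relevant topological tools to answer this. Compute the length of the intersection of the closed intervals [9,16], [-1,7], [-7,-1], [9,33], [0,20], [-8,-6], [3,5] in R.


Intersection = [max(a_i), min(b_i)] = [9, -6].
Since 9 > -6, the intersection is empty.
Length = 0

0


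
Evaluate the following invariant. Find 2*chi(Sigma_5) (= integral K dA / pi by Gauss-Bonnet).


Gauss-Bonnet: integral K dA = 2*pi*chi(M).
chi(Sigma_5) = 2 - 2*5 = -8.
(integral K dA)/pi = 2*chi = 2*(-8) = -16

-16


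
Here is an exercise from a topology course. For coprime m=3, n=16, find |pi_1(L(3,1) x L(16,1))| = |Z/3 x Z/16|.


pi_1(X x Y) = pi_1(X) x pi_1(Y).
pi_1(L(3,1)) = Z/3, pi_1(L(16,1)) = Z/16.
|Z/3 x Z/16| = 3 * 16 = 48

48


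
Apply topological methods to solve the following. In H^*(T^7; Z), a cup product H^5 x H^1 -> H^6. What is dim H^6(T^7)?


Cup product: H^p x H^q -> H^{p+q}; here p+q = 5+1 = 6.
rank H^k(T^n) = C(n,k).
C(7,6) = 7

7


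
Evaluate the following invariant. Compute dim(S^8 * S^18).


Join of spheres: S^m * S^n = S^{m+n+1}.
dim = 8 + 18 + 1 = 27

27


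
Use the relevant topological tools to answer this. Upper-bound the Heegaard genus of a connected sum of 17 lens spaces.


Heegaard genus satisfies g(A#B) <= g(A) + g(B).
Each lens space has g = 1.
Upper bound: 17 * 1 = 17

17


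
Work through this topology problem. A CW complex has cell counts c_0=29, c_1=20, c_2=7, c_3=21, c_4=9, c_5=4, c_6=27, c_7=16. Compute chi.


chi = sum_k (-1)^k c_k.
= (-1)^0*29 + (-1)^1*20 + (-1)^2*7 + (-1)^3*21 + (-1)^4*9 + (-1)^5*4 + (-1)^6*27 + (-1)^7*16
= (29) + (-20) + (7) + (-21) + (9) + (-4) + (27) + (-16)
= 11

11


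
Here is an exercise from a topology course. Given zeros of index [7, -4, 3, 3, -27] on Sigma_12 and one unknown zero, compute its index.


Poincare-Hopf: sum of indices = chi(M).
chi(Sigma_12) = 2 - 2*12 = -22.
Sum of known indices = -18.
x = chi - (sum known) = -22 - (-18) = -4

-4


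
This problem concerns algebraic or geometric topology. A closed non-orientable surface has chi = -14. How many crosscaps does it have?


chi = 2 - k for closed non-orientable surfaces with k crosscaps.
-14 = 2 - k
k = 2 - (-14) = 16

16


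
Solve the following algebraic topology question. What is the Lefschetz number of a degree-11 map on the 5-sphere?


On S^5: L(f) = tr(f_0*) + (-1)^5 tr(f_5*) = 1 + (-1)^5 * deg(f).
L(f) = 1 + (-1)^5 * 11 = 1 + -11 = -10

-10


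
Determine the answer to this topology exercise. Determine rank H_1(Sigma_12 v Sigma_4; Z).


For a wedge: H_1(A v B) = H_1(A) + H_1(B).
b_1(Sigma_12) = 24, b_1(Sigma_4) = 8.
b_1 = 24 + 8 = 32

32


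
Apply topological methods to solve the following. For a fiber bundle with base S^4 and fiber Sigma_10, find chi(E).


chi(S^4) = 2 (n even), chi(Sigma_10) = 2 - 2*10 = -18.
chi(E) = 2 * (-18) = -36

-36


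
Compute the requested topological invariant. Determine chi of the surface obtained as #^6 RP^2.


For a non-orientable closed surface with k crosscaps: chi = 2 - k.
Here k = 6.
chi = 2 - 6 = -4

-4


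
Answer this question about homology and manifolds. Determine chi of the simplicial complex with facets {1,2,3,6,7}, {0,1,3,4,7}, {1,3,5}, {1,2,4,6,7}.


Enumerate all faces; f-vector: f_0=8, f_1=21, f_2=25, f_3=14, f_4=3.
chi = sum (-1)^k f_k = 1

1


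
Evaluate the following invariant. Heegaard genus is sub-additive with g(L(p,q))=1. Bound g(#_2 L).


Heegaard genus satisfies g(A#B) <= g(A) + g(B).
Each lens space has g = 1.
Upper bound: 2 * 1 = 2

2


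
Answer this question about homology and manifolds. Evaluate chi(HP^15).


HP^15 has one cell in each dimension 0, 4, ..., 4*15 (15+1 cells, all even-dim).
chi = 15 + 1 = 16

16


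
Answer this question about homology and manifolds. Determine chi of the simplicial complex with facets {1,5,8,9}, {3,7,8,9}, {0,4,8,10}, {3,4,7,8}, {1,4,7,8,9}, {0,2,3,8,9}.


Enumerate all faces; f-vector: f_0=10, f_1=28, f_2=31, f_3=14, f_4=2.
chi = sum (-1)^k f_k = 1

1


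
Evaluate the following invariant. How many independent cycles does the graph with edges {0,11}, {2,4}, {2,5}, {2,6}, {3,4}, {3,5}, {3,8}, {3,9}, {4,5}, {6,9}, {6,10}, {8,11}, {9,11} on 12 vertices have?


b_1 = E - V + (number of components).
E = 13, V = 12, components = 3.
b_1 = 13 - 12 + 3 = 4

4


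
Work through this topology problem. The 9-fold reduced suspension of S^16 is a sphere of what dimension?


Each suspension raises dimension by 1: Sigma S^n = S^{n+1}.
Sigma^9 S^16 = S^{16+9} = S^25

25


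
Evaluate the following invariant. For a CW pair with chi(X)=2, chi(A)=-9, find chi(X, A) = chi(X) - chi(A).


Relative Euler characteristic: chi(X, A) = chi(X) - chi(A).
= 2 - (-9) = 11

11


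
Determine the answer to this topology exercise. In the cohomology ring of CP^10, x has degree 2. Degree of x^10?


|x| = 2 in H^*(CP^n).
|x^10| = 10 * |x| = 10 * 2 = 20

20


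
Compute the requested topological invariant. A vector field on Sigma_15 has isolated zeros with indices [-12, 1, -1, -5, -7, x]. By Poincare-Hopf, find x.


Poincare-Hopf: sum of indices = chi(M).
chi(Sigma_15) = 2 - 2*15 = -28.
Sum of known indices = -24.
x = chi - (sum known) = -28 - (-24) = -4

-4


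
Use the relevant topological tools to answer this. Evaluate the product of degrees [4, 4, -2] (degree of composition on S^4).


Degree is multiplicative: deg(composition) = product of degrees.
= (4) * (4) * (-2) = -32

-32


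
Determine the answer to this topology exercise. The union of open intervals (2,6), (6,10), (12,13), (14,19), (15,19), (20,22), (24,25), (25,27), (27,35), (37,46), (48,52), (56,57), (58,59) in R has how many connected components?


Sort and merge overlapping open intervals.
Merged: (2,6), (6,10), (12,13), (14,19), (20,22), (24,25), (25,27), (27,35), (37,46), (48,52), (56,57), (58,59).
Number of components = 12

12


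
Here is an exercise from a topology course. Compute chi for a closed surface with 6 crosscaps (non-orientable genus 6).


For a non-orientable closed surface with k crosscaps: chi = 2 - k.
Here k = 6.
chi = 2 - 6 = -4

-4


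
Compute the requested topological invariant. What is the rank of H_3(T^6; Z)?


By the Kunneth formula, b_k(T^n) = C(n,k).
b_3(T^6) = C(6,3).
C(6,3) = 6!/(3!*3!) = 20

20


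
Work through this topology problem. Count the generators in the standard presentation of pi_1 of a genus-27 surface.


Standard presentation: pi_1(Sigma_g) = <a_1,b_1,...,a_g,b_g | [a_1,b_1]...[a_g,b_g] = 1>.
Number of generators = 2g = 2*27 = 54

54


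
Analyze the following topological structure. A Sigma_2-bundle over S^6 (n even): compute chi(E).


chi(S^6) = 2 (n even), chi(Sigma_2) = 2 - 2*2 = -2.
chi(E) = 2 * (-2) = -4

-4


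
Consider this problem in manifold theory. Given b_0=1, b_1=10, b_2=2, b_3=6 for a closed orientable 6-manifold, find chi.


By Poincare duality b_k = b_{6-k}, so full Betti numbers: b_0=1, b_1=10, b_2=2, b_3=6, b_4=2, b_5=10, b_6=1.
chi = sum (-1)^k b_k = -20

-20


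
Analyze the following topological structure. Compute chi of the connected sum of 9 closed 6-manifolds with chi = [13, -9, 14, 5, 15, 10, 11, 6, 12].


For n-manifolds: chi(A#B) = chi(A) + chi(B) - chi(S^6).
chi(S^6) = 1 + (-1)^6 = 2.
chi(#) = (sum chi_i) - (9-1)*chi(S^6) = 77 - 8*2 = 61

61


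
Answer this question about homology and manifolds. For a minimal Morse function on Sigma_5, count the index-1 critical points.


A perfect Morse function has m_k = b_k.
For Sigma_5: b_0=1, b_1=2g=10, b_2=1.
Saddles m_1 = 2g = 10

10


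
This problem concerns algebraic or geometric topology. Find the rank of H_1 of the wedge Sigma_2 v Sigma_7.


For a wedge: H_1(A v B) = H_1(A) + H_1(B).
b_1(Sigma_2) = 4, b_1(Sigma_7) = 14.
b_1 = 4 + 14 = 18

18


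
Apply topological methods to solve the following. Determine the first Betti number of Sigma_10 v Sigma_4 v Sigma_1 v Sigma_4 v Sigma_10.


For a wedge X v Y: reduced H_k(X v Y) = H_k(X) + H_k(Y).
Each Sigma_g contributes b_1 = 2g.
b_1 = 20 + 8 + 2 + 8 + 20 = 58

58


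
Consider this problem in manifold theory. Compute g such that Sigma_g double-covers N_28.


chi(N_28) = 2 - 28 = -26.
Double cover: chi(Sigma_g) = 2 * chi(N_28) = 2*(-26) = -52.
2 - 2g = -52, so g = (2 - (-52))/2 = 54/2 = 27

27


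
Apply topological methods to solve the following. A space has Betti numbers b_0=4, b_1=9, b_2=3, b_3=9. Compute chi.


chi = sum_k (-1)^k b_k.
= (4) + (-9) + (3) + (-9)
= -11

-11


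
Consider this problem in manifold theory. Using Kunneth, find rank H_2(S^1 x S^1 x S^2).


Each S^d has Poincare polynomial 1 + t^d.
The product S^1 x S^1 x S^2 has Poincare polynomial prod(1+t^d_i).
Expanding: b_0=1, b_1=2, b_2=2, b_3=2, b_4=1.
b_2 = 2

2


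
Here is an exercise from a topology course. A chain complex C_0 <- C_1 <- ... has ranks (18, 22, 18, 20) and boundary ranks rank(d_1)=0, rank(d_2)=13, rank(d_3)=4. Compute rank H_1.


rank H_k = rank(ker d_k) - rank(im d_{k+1}).
rank(ker d_1) = rank(C_1) - rank(d_1) = 22 - 0 = 22.
rank(im d_{1+1}) = 13.
rank H_1 = 22 - 13 = 9

9


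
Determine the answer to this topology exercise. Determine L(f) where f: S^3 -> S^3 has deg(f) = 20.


On S^3: L(f) = tr(f_0*) + (-1)^3 tr(f_3*) = 1 + (-1)^3 * deg(f).
L(f) = 1 + (-1)^3 * 20 = 1 + -20 = -19

-19


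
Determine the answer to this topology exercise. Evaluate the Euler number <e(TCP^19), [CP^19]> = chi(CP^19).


For any closed oriented manifold, <e(TM),[M]> = chi(M).
chi(CP^19) = 19+1 = 20

20


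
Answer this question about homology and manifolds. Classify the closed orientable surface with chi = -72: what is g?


chi = 2 - 2g for closed orientable surfaces.
-72 = 2 - 2g
2g = 2 - (-72) = 74
g = 37

37


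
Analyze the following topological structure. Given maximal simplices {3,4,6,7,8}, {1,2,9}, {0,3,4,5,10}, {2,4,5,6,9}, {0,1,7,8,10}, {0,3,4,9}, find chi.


Enumerate all faces; f-vector: f_0=11, f_1=39, f_2=44, f_3=21, f_4=4.
chi = sum (-1)^k f_k = -1

-1


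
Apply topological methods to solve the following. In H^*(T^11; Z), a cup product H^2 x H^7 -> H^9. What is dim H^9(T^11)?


Cup product: H^p x H^q -> H^{p+q}; here p+q = 2+7 = 9.
rank H^k(T^n) = C(n,k).
C(11,9) = 55

55


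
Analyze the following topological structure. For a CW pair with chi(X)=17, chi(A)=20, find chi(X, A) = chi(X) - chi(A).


Relative Euler characteristic: chi(X, A) = chi(X) - chi(A).
= 17 - (20) = -3

-3


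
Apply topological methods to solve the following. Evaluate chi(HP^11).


HP^11 has one cell in each dimension 0, 4, ..., 4*11 (11+1 cells, all even-dim).
chi = 11 + 1 = 12

12


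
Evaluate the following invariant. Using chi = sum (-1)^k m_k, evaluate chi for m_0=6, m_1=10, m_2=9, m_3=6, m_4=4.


Morse theory: chi(M) = sum_k (-1)^k m_k where m_k = #(index-k critical points).
= (6) + (-10) + (9) + (-6) + (4) = 3

3


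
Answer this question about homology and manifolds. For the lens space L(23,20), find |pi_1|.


pi_1(L(p,q)) = Z/pZ for any q coprime to p.
|pi_1(L(23,20))| = 23

23


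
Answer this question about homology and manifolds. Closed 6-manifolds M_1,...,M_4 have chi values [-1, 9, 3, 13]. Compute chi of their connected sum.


For n-manifolds: chi(A#B) = chi(A) + chi(B) - chi(S^6).
chi(S^6) = 1 + (-1)^6 = 2.
chi(#) = (sum chi_i) - (4-1)*chi(S^6) = 24 - 3*2 = 18

18


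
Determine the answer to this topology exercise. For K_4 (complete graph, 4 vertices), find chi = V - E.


K_4: V = 4, E = C(4,2) = 6.
chi = V - E = 4 - 6 = -2

-2


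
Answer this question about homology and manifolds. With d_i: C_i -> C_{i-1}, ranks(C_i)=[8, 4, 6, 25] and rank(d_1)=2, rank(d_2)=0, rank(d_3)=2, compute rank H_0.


rank H_k = rank(ker d_k) - rank(im d_{k+1}).
rank(ker d_0) = rank(C_0) - rank(d_0) = 8 - 0 = 8.
rank(im d_{0+1}) = 2.
rank H_0 = 8 - 2 = 6

6


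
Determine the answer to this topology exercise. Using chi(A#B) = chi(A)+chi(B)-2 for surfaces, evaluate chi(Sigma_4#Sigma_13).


chi(Sigma_4) = 2 - 2*4 = -6
chi(Sigma_13) = 2 - 2*13 = -24
For surfaces: chi(A#B) = chi(A) + chi(B) - 2.
chi = -6 + -24 - 2 = -32

-32


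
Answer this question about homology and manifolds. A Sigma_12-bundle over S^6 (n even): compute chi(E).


chi(S^6) = 2 (n even), chi(Sigma_12) = 2 - 2*12 = -22.
chi(E) = 2 * (-22) = -44

-44


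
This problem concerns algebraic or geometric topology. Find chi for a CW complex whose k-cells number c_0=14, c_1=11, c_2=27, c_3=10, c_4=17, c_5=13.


chi = sum_k (-1)^k c_k.
= (-1)^0*14 + (-1)^1*11 + (-1)^2*27 + (-1)^3*10 + (-1)^4*17 + (-1)^5*13
= (14) + (-11) + (27) + (-10) + (17) + (-13)
= 24

24


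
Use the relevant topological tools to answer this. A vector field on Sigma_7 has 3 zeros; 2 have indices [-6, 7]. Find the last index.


Poincare-Hopf: sum of indices = chi(M).
chi(Sigma_7) = 2 - 2*7 = -12.
Sum of known indices = 1.
x = chi - (sum known) = -12 - (1) = -13

-13


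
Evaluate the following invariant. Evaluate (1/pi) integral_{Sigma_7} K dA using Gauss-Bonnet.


Gauss-Bonnet: integral K dA = 2*pi*chi(M).
chi(Sigma_7) = 2 - 2*7 = -12.
(integral K dA)/pi = 2*chi = 2*(-12) = -24

-24


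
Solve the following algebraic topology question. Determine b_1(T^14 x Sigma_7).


pi_1(A x B) = pi_1(A) x pi_1(B); rank of abelianization = b_1.
b_1(T^14) = 14, b_1(Sigma_7) = 2*7 = 14.
b_1(product) = 14 + 14 = 28

28


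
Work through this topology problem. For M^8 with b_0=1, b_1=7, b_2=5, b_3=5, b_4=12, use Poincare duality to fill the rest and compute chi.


By Poincare duality b_k = b_{8-k}, so full Betti numbers: b_0=1, b_1=7, b_2=5, b_3=5, b_4=12, b_5=5, b_6=5, b_7=7, b_8=1.
chi = sum (-1)^k b_k = 0

0


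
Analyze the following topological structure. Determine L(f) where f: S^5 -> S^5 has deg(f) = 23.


On S^5: L(f) = tr(f_0*) + (-1)^5 tr(f_5*) = 1 + (-1)^5 * deg(f).
L(f) = 1 + (-1)^5 * 23 = 1 + -23 = -22

-22
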